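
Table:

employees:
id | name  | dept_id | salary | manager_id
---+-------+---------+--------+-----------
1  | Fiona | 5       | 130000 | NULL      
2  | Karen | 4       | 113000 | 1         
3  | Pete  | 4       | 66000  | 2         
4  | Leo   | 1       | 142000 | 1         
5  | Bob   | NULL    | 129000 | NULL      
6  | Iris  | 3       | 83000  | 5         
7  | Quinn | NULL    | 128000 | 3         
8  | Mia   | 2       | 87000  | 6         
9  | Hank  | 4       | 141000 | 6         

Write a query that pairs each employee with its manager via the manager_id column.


This is a self-join: employees is joined to a second copy of itself, matching each row's manager_id to another row's id. Use LEFT JOIN so rows with manager_id=NULL are kept.
  - employee 1 (Fiona): manager_id=NULL -> NULL
  - employee 2 (Karen): manager_id=1 -> Fiona
  - employee 3 (Pete): manager_id=2 -> Karen
  - employee 4 (Leo): manager_id=1 -> Fiona
  - employee 5 (Bob): manager_id=NULL -> NULL
  - employee 6 (Iris): manager_id=5 -> Bob
  - employee 7 (Quinn): manager_id=3 -> Pete
  - employee 8 (Mia): manager_id=6 -> Iris
  - employee 9 (Hank): manager_id=6 -> Iris

SQL:
SELECT a.name AS item, b.name AS manager
FROM employees a
LEFT JOIN employees b ON a.manager_id = b.id

Result:
item  | manager
------+--------
Fiona | NULL   
Karen | Fiona  
Pete  | Karen  
Leo   | Fiona  
Bob   | NULL   
Iris  | Bob    
Quinn | Pete   
Mia   | Iris   
Hank  | Iris   


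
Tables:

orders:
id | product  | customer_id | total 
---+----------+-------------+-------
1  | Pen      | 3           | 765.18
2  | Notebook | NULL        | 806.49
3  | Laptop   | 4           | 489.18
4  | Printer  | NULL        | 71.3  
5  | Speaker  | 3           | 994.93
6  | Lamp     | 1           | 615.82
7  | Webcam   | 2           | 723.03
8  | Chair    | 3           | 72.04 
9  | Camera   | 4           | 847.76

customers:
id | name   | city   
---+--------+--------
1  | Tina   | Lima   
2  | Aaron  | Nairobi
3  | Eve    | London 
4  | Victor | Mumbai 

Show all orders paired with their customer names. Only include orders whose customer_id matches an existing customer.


INNER JOIN keeps only orders rows whose customer_id matches an id in customers. Walk through each order:
  - order 1 (Pen): customer_id=3 -> matches Eve
  - order 2 (Notebook): customer_id=NULL, no match -> dropped
  - order 3 (Laptop): customer_id=4 -> matches Victor
  - order 4 (Printer): customer_id=NULL, no match -> dropped
  - order 5 (Speaker): customer_id=3 -> matches Eve
  - order 6 (Lamp): customer_id=1 -> matches Tina
  - order 7 (Webcam): customer_id=2 -> matches Aaron
  - order 8 (Chair): customer_id=3 -> matches Eve
  - order 9 (Camera): customer_id=4 -> matches Victor
So 2 of 9 rows are dropped.

SQL:
SELECT a.product, b.name AS customer
FROM orders a
INNER JOIN customers b ON a.customer_id = b.id

Result:
product | customer
--------+---------
Pen     | Eve     
Laptop  | Victor  
Speaker | Eve     
Lamp    | Tina    
Webcam  | Aaron   
Chair   | Eve     
Camera  | Victor  


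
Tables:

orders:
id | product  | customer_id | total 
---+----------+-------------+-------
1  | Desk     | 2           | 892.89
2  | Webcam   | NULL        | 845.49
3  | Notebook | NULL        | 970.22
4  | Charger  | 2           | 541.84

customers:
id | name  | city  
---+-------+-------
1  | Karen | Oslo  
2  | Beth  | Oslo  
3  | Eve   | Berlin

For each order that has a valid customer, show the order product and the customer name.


INNER JOIN keeps only orders rows whose customer_id matches an id in customers. Walk through each order:
  - order 1 (Desk): customer_id=2 -> matches Beth
  - order 2 (Webcam): customer_id=NULL, no match -> dropped
  - order 3 (Notebook): customer_id=NULL, no match -> dropped
  - order 4 (Charger): customer_id=2 -> matches Beth
So 2 of 4 rows are dropped.

SQL:
SELECT a.product, b.name AS customer
FROM orders a
INNER JOIN customers b ON a.customer_id = b.id

Result:
product | customer
--------+---------
Desk    | Beth    
Charger | Beth    


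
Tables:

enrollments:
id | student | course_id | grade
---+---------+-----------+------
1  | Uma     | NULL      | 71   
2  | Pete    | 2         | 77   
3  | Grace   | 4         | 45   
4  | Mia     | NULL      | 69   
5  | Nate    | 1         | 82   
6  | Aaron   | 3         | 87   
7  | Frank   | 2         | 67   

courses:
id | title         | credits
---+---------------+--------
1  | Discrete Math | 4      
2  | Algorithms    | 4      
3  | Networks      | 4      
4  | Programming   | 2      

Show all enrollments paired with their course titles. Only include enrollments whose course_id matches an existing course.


INNER JOIN keeps only enrollments rows whose course_id matches an id in courses. Walk through each enrollment:
  - enrollment 1 (Uma): course_id=NULL, no match -> dropped
  - enrollment 2 (Pete): course_id=2 -> matches Algorithms
  - enrollment 3 (Grace): course_id=4 -> matches Programming
  - enrollment 4 (Mia): course_id=NULL, no match -> dropped
  - enrollment 5 (Nate): course_id=1 -> matches Discrete Math
  - enrollment 6 (Aaron): course_id=3 -> matches Networks
  - enrollment 7 (Frank): course_id=2 -> matches Algorithms
So 2 of 7 rows are dropped.

SQL:
SELECT a.student, b.title AS course
FROM enrollments a
INNER JOIN courses b ON a.course_id = b.id

Result:
student | course       
--------+--------------
Pete    | Algorithms   
Grace   | Programming  
Nate    | Discrete Math
Aaron   | Networks     
Frank   | Algorithms   


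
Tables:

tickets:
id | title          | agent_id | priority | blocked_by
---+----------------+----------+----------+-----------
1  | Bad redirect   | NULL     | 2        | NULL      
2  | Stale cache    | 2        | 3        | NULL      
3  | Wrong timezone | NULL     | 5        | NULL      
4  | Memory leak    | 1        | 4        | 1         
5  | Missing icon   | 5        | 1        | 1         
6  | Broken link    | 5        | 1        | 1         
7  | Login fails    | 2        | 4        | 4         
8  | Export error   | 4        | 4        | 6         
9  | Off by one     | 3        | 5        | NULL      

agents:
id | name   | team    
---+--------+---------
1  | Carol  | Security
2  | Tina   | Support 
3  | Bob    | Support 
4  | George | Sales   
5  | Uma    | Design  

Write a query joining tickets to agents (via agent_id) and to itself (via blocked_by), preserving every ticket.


Two LEFT JOINs from the same base table tickets: one to agents via agent_id, one to tickets itself via blocked_by. Both are LEFT so every ticket is preserved.
Match against agents:
  - ticket 1 (Bad redirect): agent_id=NULL, no match -> kept with NULL
  - ticket 2 (Stale cache): agent_id=2 -> matches Tina
  - ticket 3 (Wrong timezone): agent_id=NULL, no match -> kept with NULL
  - ticket 4 (Memory leak): agent_id=1 -> matches Carol
  - ticket 5 (Missing icon): agent_id=5 -> matches Uma
  - ticket 6 (Broken link): agent_id=5 -> matches Uma
  - ticket 7 (Login fails): agent_id=2 -> matches Tina
  - ticket 8 (Export error): agent_id=4 -> matches George
  - ticket 9 (Off by one): agent_id=3 -> matches Bob
Match against tickets (self):
  - ticket 1 (Bad redirect): blocked_by=NULL -> NULL
  - ticket 2 (Stale cache): blocked_by=NULL -> NULL
  - ticket 3 (Wrong timezone): blocked_by=NULL -> NULL
  - ticket 4 (Memory leak): blocked_by=1 -> Bad redirect
  - ticket 5 (Missing icon): blocked_by=1 -> Bad redirect
  - ticket 6 (Broken link): blocked_by=1 -> Bad redirect
  - ticket 7 (Login fails): blocked_by=4 -> Memory leak
  - ticket 8 (Export error): blocked_by=6 -> Broken link
  - ticket 9 (Off by one): blocked_by=NULL -> NULL

SQL:
SELECT a.title, b.name AS agent, c.title AS blocked_by
FROM tickets a
LEFT JOIN agents b ON a.agent_id = b.id
LEFT JOIN tickets c ON a.blocked_by = c.id

Result:
title          | agent  | blocked_by  
---------------+--------+-------------
Bad redirect   | NULL   | NULL        
Stale cache    | Tina   | NULL        
Wrong timezone | NULL   | NULL        
Memory leak    | Carol  | Bad redirect
Missing icon   | Uma    | Bad redirect
Broken link    | Uma    | Bad redirect
Login fails    | Tina   | Memory leak 
Export error   | George | Broken link 
Off by one     | Bob    | NULL        


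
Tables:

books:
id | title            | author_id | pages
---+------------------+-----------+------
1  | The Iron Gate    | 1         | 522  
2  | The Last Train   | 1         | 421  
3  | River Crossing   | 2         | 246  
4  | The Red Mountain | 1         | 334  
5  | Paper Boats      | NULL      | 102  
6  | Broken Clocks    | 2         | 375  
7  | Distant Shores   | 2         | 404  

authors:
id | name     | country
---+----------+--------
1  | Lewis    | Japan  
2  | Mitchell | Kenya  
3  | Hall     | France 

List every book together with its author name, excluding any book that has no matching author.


INNER JOIN keeps only books rows whose author_id matches an id in authors. Walk through each book:
  - book 1 (The Iron Gate): author_id=1 -> matches Lewis
  - book 2 (The Last Train): author_id=1 -> matches Lewis
  - book 3 (River Crossing): author_id=2 -> matches Mitchell
  - book 4 (The Red Mountain): author_id=1 -> matches Lewis
  - book 5 (Paper Boats): author_id=NULL, no match -> dropped
  - book 6 (Broken Clocks): author_id=2 -> matches Mitchell
  - book 7 (Distant Shores): author_id=2 -> matches Mitchell
So 1 of 7 rows is dropped.

SQL:
SELECT a.title, b.name AS author
FROM books a
INNER JOIN authors b ON a.author_id = b.id

Result:
title            | author  
-----------------+---------
The Iron Gate    | Lewis   
The Last Train   | Lewis   
River Crossing   | Mitchell
The Red Mountain | Lewis   
Broken Clocks    | Mitchell
Distant Shores   | Mitchell


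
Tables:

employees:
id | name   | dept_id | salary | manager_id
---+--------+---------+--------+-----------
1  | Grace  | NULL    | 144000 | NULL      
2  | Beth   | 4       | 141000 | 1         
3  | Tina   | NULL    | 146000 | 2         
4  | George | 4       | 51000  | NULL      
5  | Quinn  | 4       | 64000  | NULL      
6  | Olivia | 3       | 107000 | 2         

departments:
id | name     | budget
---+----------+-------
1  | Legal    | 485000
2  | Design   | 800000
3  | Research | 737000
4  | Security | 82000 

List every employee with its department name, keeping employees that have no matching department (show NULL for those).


LEFT JOIN keeps every row from employees (the left table); where dept_id has no match in departments, the department columns become NULL. Walk through each employee:
  - employee 1 (Grace): dept_id=NULL, no match -> kept with NULL
  - employee 2 (Beth): dept_id=4 -> matches Security
  - employee 3 (Tina): dept_id=NULL, no match -> kept with NULL
  - employee 4 (George): dept_id=4 -> matches Security
  - employee 5 (Quinn): dept_id=4 -> matches Security
  - employee 6 (Olivia): dept_id=3 -> matches Research
All 6 rows appear; 2 have NULL department.

SQL:
SELECT a.name, b.name AS department
FROM employees a
LEFT JOIN departments b ON a.dept_id = b.id

Result:
name   | department
-------+-----------
Grace  | NULL      
Beth   | Security  
Tina   | NULL      
George | Security  
Quinn  | Security  
Olivia | Research  


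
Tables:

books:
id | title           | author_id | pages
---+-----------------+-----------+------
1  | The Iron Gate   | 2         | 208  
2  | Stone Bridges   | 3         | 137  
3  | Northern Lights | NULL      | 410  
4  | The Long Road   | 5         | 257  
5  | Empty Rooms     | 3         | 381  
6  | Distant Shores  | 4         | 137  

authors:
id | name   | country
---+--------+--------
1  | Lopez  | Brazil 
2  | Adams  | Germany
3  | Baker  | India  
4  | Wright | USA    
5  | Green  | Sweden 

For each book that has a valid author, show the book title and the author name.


INNER JOIN keeps only books rows whose author_id matches an id in authors. Walk through each book:
  - book 1 (The Iron Gate): author_id=2 -> matches Adams
  - book 2 (Stone Bridges): author_id=3 -> matches Baker
  - book 3 (Northern Lights): author_id=NULL, no match -> dropped
  - book 4 (The Long Road): author_id=5 -> matches Green
  - book 5 (Empty Rooms): author_id=3 -> matches Baker
  - book 6 (Distant Shores): author_id=4 -> matches Wright
So 1 of 6 rows is dropped.

SQL:
SELECT a.title, b.name AS author
FROM books a
INNER JOIN authors b ON a.author_id = b.id

Result:
title          | author
---------------+-------
The Iron Gate  | Adams 
Stone Bridges  | Baker 
The Long Road  | Green 
Empty Rooms    | Baker 
Distant Shores | Wright


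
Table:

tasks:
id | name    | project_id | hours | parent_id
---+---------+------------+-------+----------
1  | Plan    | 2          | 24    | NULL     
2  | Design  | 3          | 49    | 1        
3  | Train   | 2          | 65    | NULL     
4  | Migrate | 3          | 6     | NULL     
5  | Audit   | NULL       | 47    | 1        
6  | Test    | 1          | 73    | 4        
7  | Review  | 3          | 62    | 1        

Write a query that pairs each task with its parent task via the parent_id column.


This is a self-join: tasks is joined to a second copy of itself, matching each row's parent_id to another row's id. Use LEFT JOIN so rows with parent_id=NULL are kept.
  - task 1 (Plan): parent_id=NULL -> NULL
  - task 2 (Design): parent_id=1 -> Plan
  - task 3 (Train): parent_id=NULL -> NULL
  - task 4 (Migrate): parent_id=NULL -> NULL
  - task 5 (Audit): parent_id=1 -> Plan
  - task 6 (Test): parent_id=4 -> Migrate
  - task 7 (Review): parent_id=1 -> Plan

SQL:
SELECT a.name AS item, b.name AS parent
FROM tasks a
LEFT JOIN tasks b ON a.parent_id = b.id

Result:
item    | parent 
--------+--------
Plan    | NULL   
Design  | Plan   
Train   | NULL   
Migrate | NULL   
Audit   | Plan   
Test    | Migrate
Review  | Plan   


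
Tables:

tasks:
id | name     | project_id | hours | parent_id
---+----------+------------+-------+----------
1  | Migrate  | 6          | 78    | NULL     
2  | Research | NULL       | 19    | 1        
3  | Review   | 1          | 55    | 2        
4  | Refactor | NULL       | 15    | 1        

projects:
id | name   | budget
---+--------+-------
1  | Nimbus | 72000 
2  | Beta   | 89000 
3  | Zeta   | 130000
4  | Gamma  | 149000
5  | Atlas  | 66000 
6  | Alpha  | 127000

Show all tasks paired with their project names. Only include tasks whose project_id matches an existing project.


INNER JOIN keeps only tasks rows whose project_id matches an id in projects. Walk through each task:
  - task 1 (Migrate): project_id=6 -> matches Alpha
  - task 2 (Research): project_id=NULL, no match -> dropped
  - task 3 (Review): project_id=1 -> matches Nimbus
  - task 4 (Refactor): project_id=NULL, no match -> dropped
So 2 of 4 rows are dropped.

SQL:
SELECT a.name, b.name AS project
FROM tasks a
INNER JOIN projects b ON a.project_id = b.id

Result:
name    | project
--------+--------
Migrate | Alpha  
Review  | Nimbus 


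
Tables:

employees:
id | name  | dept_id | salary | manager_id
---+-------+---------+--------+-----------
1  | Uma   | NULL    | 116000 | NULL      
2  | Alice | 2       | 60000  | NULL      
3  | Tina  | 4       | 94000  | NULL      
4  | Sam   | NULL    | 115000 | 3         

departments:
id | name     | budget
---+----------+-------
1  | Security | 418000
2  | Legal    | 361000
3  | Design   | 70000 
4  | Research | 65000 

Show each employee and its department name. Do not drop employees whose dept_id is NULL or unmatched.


LEFT JOIN keeps every row from employees (the left table); where dept_id has no match in departments, the department columns become NULL. Walk through each employee:
  - employee 1 (Uma): dept_id=NULL, no match -> kept with NULL
  - employee 2 (Alice): dept_id=2 -> matches Legal
  - employee 3 (Tina): dept_id=4 -> matches Research
  - employee 4 (Sam): dept_id=NULL, no match -> kept with NULL
All 4 rows appear; 2 have NULL department.

SQL:
SELECT a.name, b.name AS department
FROM employees a
LEFT JOIN departments b ON a.dept_id = b.id

Result:
name  | department
------+-----------
Uma   | NULL      
Alice | Legal     
Tina  | Research  
Sam   | NULL      


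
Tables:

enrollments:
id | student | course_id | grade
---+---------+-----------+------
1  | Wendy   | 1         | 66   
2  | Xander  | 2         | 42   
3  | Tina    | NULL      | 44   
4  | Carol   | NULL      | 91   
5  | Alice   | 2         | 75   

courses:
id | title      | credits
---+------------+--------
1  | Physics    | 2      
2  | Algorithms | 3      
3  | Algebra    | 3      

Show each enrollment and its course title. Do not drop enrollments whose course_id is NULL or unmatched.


LEFT JOIN keeps every row from enrollments (the left table); where course_id has no match in courses, the course columns become NULL. Walk through each enrollment:
  - enrollment 1 (Wendy): course_id=1 -> matches Physics
  - enrollment 2 (Xander): course_id=2 -> matches Algorithms
  - enrollment 3 (Tina): course_id=NULL, no match -> kept with NULL
  - enrollment 4 (Carol): course_id=NULL, no match -> kept with NULL
  - enrollment 5 (Alice): course_id=2 -> matches Algorithms
All 5 rows appear; 2 have NULL course.

SQL:
SELECT a.student, b.title AS course
FROM enrollments a
LEFT JOIN courses b ON a.course_id = b.id

Result:
student | course    
--------+-----------
Wendy   | Physics   
Xander  | Algorithms
Tina    | NULL      
Carol   | NULL      
Alice   | Algorithms


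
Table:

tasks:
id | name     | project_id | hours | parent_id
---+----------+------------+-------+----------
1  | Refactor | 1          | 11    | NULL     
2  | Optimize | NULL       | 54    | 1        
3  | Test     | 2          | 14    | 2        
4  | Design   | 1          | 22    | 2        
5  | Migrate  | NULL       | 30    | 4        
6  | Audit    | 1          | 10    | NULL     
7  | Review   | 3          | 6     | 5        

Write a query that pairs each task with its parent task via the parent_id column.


This is a self-join: tasks is joined to a second copy of itself, matching each row's parent_id to another row's id. Use LEFT JOIN so rows with parent_id=NULL are kept.
  - task 1 (Refactor): parent_id=NULL -> NULL
  - task 2 (Optimize): parent_id=1 -> Refactor
  - task 3 (Test): parent_id=2 -> Optimize
  - task 4 (Design): parent_id=2 -> Optimize
  - task 5 (Migrate): parent_id=4 -> Design
  - task 6 (Audit): parent_id=NULL -> NULL
  - task 7 (Review): parent_id=5 -> Migrate

SQL:
SELECT a.name AS item, b.name AS parent
FROM tasks a
LEFT JOIN tasks b ON a.parent_id = b.id

Result:
item     | parent  
---------+---------
Refactor | NULL    
Optimize | Refactor
Test     | Optimize
Design   | Optimize
Migrate  | Design  
Audit    | NULL    
Review   | Migrate 


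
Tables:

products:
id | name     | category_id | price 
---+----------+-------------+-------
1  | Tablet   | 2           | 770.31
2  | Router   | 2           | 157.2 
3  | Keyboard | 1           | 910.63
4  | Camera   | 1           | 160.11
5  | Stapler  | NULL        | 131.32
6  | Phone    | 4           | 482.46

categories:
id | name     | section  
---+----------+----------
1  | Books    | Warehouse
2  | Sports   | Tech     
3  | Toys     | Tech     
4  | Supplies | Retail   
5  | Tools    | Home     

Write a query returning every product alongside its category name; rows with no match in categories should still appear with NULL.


LEFT JOIN keeps every row from products (the left table); where category_id has no match in categories, the category columns become NULL. Walk through each product:
  - product 1 (Tablet): category_id=2 -> matches Sports
  - product 2 (Router): category_id=2 -> matches Sports
  - product 3 (Keyboard): category_id=1 -> matches Books
  - product 4 (Camera): category_id=1 -> matches Books
  - product 5 (Stapler): category_id=NULL, no match -> kept with NULL
  - product 6 (Phone): category_id=4 -> matches Supplies
All 6 rows appear; 1 has NULL category.

SQL:
SELECT a.name, b.name AS category
FROM products a
LEFT JOIN categories b ON a.category_id = b.id

Result:
name     | category
---------+---------
Tablet   | Sports  
Router   | Sports  
Keyboard | Books   
Camera   | Books   
Stapler  | NULL    
Phone    | Supplies


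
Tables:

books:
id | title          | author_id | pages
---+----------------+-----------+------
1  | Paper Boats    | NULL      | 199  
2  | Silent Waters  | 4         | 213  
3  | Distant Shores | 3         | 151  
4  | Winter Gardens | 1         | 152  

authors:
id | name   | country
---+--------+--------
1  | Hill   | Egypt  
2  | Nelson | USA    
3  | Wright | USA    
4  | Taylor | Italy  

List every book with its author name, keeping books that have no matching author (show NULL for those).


LEFT JOIN keeps every row from books (the left table); where author_id has no match in authors, the author columns become NULL. Walk through each book:
  - book 1 (Paper Boats): author_id=NULL, no match -> kept with NULL
  - book 2 (Silent Waters): author_id=4 -> matches Taylor
  - book 3 (Distant Shores): author_id=3 -> matches Wright
  - book 4 (Winter Gardens): author_id=1 -> matches Hill
All 4 rows appear; 1 has NULL author.

SQL:
SELECT a.title, b.name AS author
FROM books a
LEFT JOIN authors b ON a.author_id = b.id

Result:
title          | author
---------------+-------
Paper Boats    | NULL  
Silent Waters  | Taylor
Distant Shores | Wright
Winter Gardens | Hill  


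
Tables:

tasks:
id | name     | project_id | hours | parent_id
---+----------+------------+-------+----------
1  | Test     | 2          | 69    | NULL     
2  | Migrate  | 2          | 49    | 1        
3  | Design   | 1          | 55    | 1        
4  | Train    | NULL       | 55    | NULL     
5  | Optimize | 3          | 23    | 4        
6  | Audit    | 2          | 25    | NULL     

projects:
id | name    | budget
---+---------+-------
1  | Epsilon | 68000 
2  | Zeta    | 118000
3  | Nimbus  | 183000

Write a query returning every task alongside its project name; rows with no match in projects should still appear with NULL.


LEFT JOIN keeps every row from tasks (the left table); where project_id has no match in projects, the project columns become NULL. Walk through each task:
  - task 1 (Test): project_id=2 -> matches Zeta
  - task 2 (Migrate): project_id=2 -> matches Zeta
  - task 3 (Design): project_id=1 -> matches Epsilon
  - task 4 (Train): project_id=NULL, no match -> kept with NULL
  - task 5 (Optimize): project_id=3 -> matches Nimbus
  - task 6 (Audit): project_id=2 -> matches Zeta
All 6 rows appear; 1 has NULL project.

SQL:
SELECT a.name, b.name AS project
FROM tasks a
LEFT JOIN projects b ON a.project_id = b.id

Result:
name     | project
---------+--------
Test     | Zeta   
Migrate  | Zeta   
Design   | Epsilon
Train    | NULL   
Optimize | Nimbus 
Audit    | Zeta   


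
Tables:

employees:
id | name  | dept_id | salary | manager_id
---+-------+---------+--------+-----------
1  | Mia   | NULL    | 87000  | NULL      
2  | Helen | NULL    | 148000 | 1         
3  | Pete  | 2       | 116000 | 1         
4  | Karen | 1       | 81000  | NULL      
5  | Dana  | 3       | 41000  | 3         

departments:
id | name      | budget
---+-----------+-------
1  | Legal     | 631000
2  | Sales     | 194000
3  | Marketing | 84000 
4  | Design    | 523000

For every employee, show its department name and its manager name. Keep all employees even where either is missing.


Two LEFT JOINs from the same base table employees: one to departments via dept_id, one to employees itself via manager_id. Both are LEFT so every employee is preserved.
Match against departments:
  - employee 1 (Mia): dept_id=NULL, no match -> kept with NULL
  - employee 2 (Helen): dept_id=NULL, no match -> kept with NULL
  - employee 3 (Pete): dept_id=2 -> matches Sales
  - employee 4 (Karen): dept_id=1 -> matches Legal
  - employee 5 (Dana): dept_id=3 -> matches Marketing
Match against employees (self):
  - employee 1 (Mia): manager_id=NULL -> NULL
  - employee 2 (Helen): manager_id=1 -> Mia
  - employee 3 (Pete): manager_id=1 -> Mia
  - employee 4 (Karen): manager_id=NULL -> NULL
  - employee 5 (Dana): manager_id=3 -> Pete

SQL:
SELECT a.name, b.name AS department, c.name AS manager
FROM employees a
LEFT JOIN departments b ON a.dept_id = b.id
LEFT JOIN employees c ON a.manager_id = c.id

Result:
name  | department | manager
------+------------+--------
Mia   | NULL       | NULL   
Helen | NULL       | Mia    
Pete  | Sales      | Mia    
Karen | Legal      | NULL   
Dana  | Marketing  | Pete   


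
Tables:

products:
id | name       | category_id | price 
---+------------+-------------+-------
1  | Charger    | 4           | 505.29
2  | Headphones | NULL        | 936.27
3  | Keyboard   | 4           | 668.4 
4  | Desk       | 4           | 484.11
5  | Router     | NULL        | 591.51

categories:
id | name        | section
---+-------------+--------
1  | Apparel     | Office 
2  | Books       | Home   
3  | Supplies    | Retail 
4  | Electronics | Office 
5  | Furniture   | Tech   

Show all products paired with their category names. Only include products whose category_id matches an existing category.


INNER JOIN keeps only products rows whose category_id matches an id in categories. Walk through each product:
  - product 1 (Charger): category_id=4 -> matches Electronics
  - product 2 (Headphones): category_id=NULL, no match -> dropped
  - product 3 (Keyboard): category_id=4 -> matches Electronics
  - product 4 (Desk): category_id=4 -> matches Electronics
  - product 5 (Router): category_id=NULL, no match -> dropped
So 2 of 5 rows are dropped.

SQL:
SELECT a.name, b.name AS category
FROM products a
INNER JOIN categories b ON a.category_id = b.id

Result:
name     | category   
---------+------------
Charger  | Electronics
Keyboard | Electronics
Desk     | Electronics


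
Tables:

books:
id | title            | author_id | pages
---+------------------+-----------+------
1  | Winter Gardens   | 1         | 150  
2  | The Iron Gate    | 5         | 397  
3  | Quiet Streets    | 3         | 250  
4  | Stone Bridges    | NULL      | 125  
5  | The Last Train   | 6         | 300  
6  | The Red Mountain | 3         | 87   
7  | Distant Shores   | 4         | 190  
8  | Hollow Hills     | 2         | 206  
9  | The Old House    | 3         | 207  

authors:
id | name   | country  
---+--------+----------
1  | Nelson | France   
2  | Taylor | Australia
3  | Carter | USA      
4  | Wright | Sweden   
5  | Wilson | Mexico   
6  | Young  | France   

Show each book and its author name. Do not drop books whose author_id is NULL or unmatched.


LEFT JOIN keeps every row from books (the left table); where author_id has no match in authors, the author columns become NULL. Walk through each book:
  - book 1 (Winter Gardens): author_id=1 -> matches Nelson
  - book 2 (The Iron Gate): author_id=5 -> matches Wilson
  - book 3 (Quiet Streets): author_id=3 -> matches Carter
  - book 4 (Stone Bridges): author_id=NULL, no match -> kept with NULL
  - book 5 (The Last Train): author_id=6 -> matches Young
  - book 6 (The Red Mountain): author_id=3 -> matches Carter
  - book 7 (Distant Shores): author_id=4 -> matches Wright
  - book 8 (Hollow Hills): author_id=2 -> matches Taylor
  - book 9 (The Old House): author_id=3 -> matches Carter
All 9 rows appear; 1 has NULL author.

SQL:
SELECT a.title, b.name AS author
FROM books a
LEFT JOIN authors b ON a.author_id = b.id

Result:
title            | author
-----------------+-------
Winter Gardens   | Nelson
The Iron Gate    | Wilson
Quiet Streets    | Carter
Stone Bridges    | NULL  
The Last Train   | Young 
The Red Mountain | Carter
Distant Shores   | Wright
Hollow Hills     | Taylor
The Old House    | Carter


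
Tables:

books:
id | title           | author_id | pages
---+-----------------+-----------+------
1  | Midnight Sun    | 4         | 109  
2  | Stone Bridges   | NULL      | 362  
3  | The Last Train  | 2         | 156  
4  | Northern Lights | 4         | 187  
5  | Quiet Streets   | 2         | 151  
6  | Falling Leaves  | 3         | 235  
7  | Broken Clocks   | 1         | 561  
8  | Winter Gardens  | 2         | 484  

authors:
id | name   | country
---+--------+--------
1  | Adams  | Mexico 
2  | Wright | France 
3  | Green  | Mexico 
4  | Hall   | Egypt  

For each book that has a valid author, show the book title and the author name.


INNER JOIN keeps only books rows whose author_id matches an id in authors. Walk through each book:
  - book 1 (Midnight Sun): author_id=4 -> matches Hall
  - book 2 (Stone Bridges): author_id=NULL, no match -> dropped
  - book 3 (The Last Train): author_id=2 -> matches Wright
  - book 4 (Northern Lights): author_id=4 -> matches Hall
  - book 5 (Quiet Streets): author_id=2 -> matches Wright
  - book 6 (Falling Leaves): author_id=3 -> matches Green
  - book 7 (Broken Clocks): author_id=1 -> matches Adams
  - book 8 (Winter Gardens): author_id=2 -> matches Wright
So 1 of 8 rows is dropped.

SQL:
SELECT a.title, b.name AS author
FROM books a
INNER JOIN authors b ON a.author_id = b.id

Result:
title           | author
----------------+-------
Midnight Sun    | Hall  
The Last Train  | Wright
Northern Lights | Hall  
Quiet Streets   | Wright
Falling Leaves  | Green 
Broken Clocks   | Adams 
Winter Gardens  | Wright


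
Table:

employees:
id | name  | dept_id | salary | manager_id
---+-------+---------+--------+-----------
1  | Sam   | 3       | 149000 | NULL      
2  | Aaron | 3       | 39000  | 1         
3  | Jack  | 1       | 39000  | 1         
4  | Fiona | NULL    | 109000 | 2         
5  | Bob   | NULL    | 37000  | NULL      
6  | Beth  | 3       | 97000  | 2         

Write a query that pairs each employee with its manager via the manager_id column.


This is a self-join: employees is joined to a second copy of itself, matching each row's manager_id to another row's id. Use LEFT JOIN so rows with manager_id=NULL are kept.
  - employee 1 (Sam): manager_id=NULL -> NULL
  - employee 2 (Aaron): manager_id=1 -> Sam
  - employee 3 (Jack): manager_id=1 -> Sam
  - employee 4 (Fiona): manager_id=2 -> Aaron
  - employee 5 (Bob): manager_id=NULL -> NULL
  - employee 6 (Beth): manager_id=2 -> Aaron

SQL:
SELECT a.name AS item, b.name AS manager
FROM employees a
LEFT JOIN employees b ON a.manager_id = b.id

Result:
item  | manager
------+--------
Sam   | NULL   
Aaron | Sam    
Jack  | Sam    
Fiona | Aaron  
Bob   | NULL   
Beth  | Aaron  


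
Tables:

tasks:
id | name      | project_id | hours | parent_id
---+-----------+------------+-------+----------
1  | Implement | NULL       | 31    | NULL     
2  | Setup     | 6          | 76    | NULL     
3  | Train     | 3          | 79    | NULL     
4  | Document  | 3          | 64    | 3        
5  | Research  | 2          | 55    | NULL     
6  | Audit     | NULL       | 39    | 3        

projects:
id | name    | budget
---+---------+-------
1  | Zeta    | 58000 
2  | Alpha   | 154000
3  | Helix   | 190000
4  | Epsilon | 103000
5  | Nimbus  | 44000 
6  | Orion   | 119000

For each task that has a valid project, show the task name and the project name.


INNER JOIN keeps only tasks rows whose project_id matches an id in projects. Walk through each task:
  - task 1 (Implement): project_id=NULL, no match -> dropped
  - task 2 (Setup): project_id=6 -> matches Orion
  - task 3 (Train): project_id=3 -> matches Helix
  - task 4 (Document): project_id=3 -> matches Helix
  - task 5 (Research): project_id=2 -> matches Alpha
  - task 6 (Audit): project_id=NULL, no match -> dropped
So 2 of 6 rows are dropped.

SQL:
SELECT a.name, b.name AS project
FROM tasks a
INNER JOIN projects b ON a.project_id = b.id

Result:
name     | project
---------+--------
Setup    | Orion  
Train    | Helix  
Document | Helix  
Research | Alpha  


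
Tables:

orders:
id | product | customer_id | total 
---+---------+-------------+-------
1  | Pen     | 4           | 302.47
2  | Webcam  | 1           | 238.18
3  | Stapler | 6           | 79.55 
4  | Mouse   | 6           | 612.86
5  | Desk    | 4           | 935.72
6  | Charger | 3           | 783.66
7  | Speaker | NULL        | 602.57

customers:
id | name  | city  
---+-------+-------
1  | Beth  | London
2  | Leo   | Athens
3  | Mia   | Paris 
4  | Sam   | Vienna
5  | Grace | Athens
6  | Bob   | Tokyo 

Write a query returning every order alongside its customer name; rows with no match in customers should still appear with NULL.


LEFT JOIN keeps every row from orders (the left table); where customer_id has no match in customers, the customer columns become NULL. Walk through each order:
  - order 1 (Pen): customer_id=4 -> matches Sam
  - order 2 (Webcam): customer_id=1 -> matches Beth
  - order 3 (Stapler): customer_id=6 -> matches Bob
  - order 4 (Mouse): customer_id=6 -> matches Bob
  - order 5 (Desk): customer_id=4 -> matches Sam
  - order 6 (Charger): customer_id=3 -> matches Mia
  - order 7 (Speaker): customer_id=NULL, no match -> kept with NULL
All 7 rows appear; 1 has NULL customer.

SQL:
SELECT a.product, b.name AS customer
FROM orders a
LEFT JOIN customers b ON a.customer_id = b.id

Result:
product | customer
--------+---------
Pen     | Sam     
Webcam  | Beth    
Stapler | Bob     
Mouse   | Bob     
Desk    | Sam     
Charger | Mia     
Speaker | NULL    


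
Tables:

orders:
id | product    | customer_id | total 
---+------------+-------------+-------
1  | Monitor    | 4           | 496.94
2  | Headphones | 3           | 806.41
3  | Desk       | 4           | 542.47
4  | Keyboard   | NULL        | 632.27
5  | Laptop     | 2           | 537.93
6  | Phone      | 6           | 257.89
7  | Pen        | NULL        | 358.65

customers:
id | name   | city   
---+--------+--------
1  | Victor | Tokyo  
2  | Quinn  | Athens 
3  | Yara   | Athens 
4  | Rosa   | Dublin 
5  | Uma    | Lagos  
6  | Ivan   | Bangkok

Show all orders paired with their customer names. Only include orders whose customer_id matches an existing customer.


INNER JOIN keeps only orders rows whose customer_id matches an id in customers. Walk through each order:
  - order 1 (Monitor): customer_id=4 -> matches Rosa
  - order 2 (Headphones): customer_id=3 -> matches Yara
  - order 3 (Desk): customer_id=4 -> matches Rosa
  - order 4 (Keyboard): customer_id=NULL, no match -> dropped
  - order 5 (Laptop): customer_id=2 -> matches Quinn
  - order 6 (Phone): customer_id=6 -> matches Ivan
  - order 7 (Pen): customer_id=NULL, no match -> dropped
So 2 of 7 rows are dropped.

SQL:
SELECT a.product, b.name AS customer
FROM orders a
INNER JOIN customers b ON a.customer_id = b.id

Result:
product    | customer
-----------+---------
Monitor    | Rosa    
Headphones | Yara    
Desk       | Rosa    
Laptop     | Quinn   
Phone      | Ivan    


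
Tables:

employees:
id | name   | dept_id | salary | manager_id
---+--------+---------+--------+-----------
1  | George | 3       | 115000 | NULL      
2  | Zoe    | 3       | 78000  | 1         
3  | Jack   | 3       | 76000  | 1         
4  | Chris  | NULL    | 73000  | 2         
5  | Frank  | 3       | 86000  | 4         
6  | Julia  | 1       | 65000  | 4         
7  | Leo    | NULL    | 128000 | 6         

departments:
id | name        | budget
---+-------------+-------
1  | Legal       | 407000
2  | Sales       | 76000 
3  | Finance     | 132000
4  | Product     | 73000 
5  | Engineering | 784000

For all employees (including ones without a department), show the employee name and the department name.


LEFT JOIN keeps every row from employees (the left table); where dept_id has no match in departments, the department columns become NULL. Walk through each employee:
  - employee 1 (George): dept_id=3 -> matches Finance
  - employee 2 (Zoe): dept_id=3 -> matches Finance
  - employee 3 (Jack): dept_id=3 -> matches Finance
  - employee 4 (Chris): dept_id=NULL, no match -> kept with NULL
  - employee 5 (Frank): dept_id=3 -> matches Finance
  - employee 6 (Julia): dept_id=1 -> matches Legal
  - employee 7 (Leo): dept_id=NULL, no match -> kept with NULL
All 7 rows appear; 2 have NULL department.

SQL:
SELECT a.name, b.name AS department
FROM employees a
LEFT JOIN departments b ON a.dept_id = b.id

Result:
name   | department
-------+-----------
George | Finance   
Zoe    | Finance   
Jack   | Finance   
Chris  | NULL      
Frank  | Finance   
Julia  | Legal     
Leo    | NULL      


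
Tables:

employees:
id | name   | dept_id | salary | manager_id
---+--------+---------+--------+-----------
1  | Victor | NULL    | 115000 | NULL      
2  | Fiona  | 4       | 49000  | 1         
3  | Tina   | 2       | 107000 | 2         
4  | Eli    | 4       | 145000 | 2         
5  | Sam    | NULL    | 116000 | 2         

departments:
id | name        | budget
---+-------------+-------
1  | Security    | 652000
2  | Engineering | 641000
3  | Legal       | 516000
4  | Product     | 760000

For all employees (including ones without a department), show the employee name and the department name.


LEFT JOIN keeps every row from employees (the left table); where dept_id has no match in departments, the department columns become NULL. Walk through each employee:
  - employee 1 (Victor): dept_id=NULL, no match -> kept with NULL
  - employee 2 (Fiona): dept_id=4 -> matches Product
  - employee 3 (Tina): dept_id=2 -> matches Engineering
  - employee 4 (Eli): dept_id=4 -> matches Product
  - employee 5 (Sam): dept_id=NULL, no match -> kept with NULL
All 5 rows appear; 2 have NULL department.

SQL:
SELECT a.name, b.name AS department
FROM employees a
LEFT JOIN departments b ON a.dept_id = b.id

Result:
name   | department 
-------+------------
Victor | NULL       
Fiona  | Product    
Tina   | Engineering
Eli    | Product    
Sam    | NULL       


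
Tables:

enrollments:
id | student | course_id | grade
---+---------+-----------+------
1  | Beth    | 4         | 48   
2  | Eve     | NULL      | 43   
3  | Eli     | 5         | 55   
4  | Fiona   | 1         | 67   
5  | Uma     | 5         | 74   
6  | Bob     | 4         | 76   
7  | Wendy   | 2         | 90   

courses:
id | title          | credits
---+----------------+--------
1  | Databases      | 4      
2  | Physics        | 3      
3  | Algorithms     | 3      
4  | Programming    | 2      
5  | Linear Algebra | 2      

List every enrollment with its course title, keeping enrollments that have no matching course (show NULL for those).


LEFT JOIN keeps every row from enrollments (the left table); where course_id has no match in courses, the course columns become NULL. Walk through each enrollment:
  - enrollment 1 (Beth): course_id=4 -> matches Programming
  - enrollment 2 (Eve): course_id=NULL, no match -> kept with NULL
  - enrollment 3 (Eli): course_id=5 -> matches Linear Algebra
  - enrollment 4 (Fiona): course_id=1 -> matches Databases
  - enrollment 5 (Uma): course_id=5 -> matches Linear Algebra
  - enrollment 6 (Bob): course_id=4 -> matches Programming
  - enrollment 7 (Wendy): course_id=2 -> matches Physics
All 7 rows appear; 1 has NULL course.

SQL:
SELECT a.student, b.title AS course
FROM enrollments a
LEFT JOIN courses b ON a.course_id = b.id

Result:
student | course        
--------+---------------
Beth    | Programming   
Eve     | NULL          
Eli     | Linear Algebra
Fiona   | Databases     
Uma     | Linear Algebra
Bob     | Programming   
Wendy   | Physics       


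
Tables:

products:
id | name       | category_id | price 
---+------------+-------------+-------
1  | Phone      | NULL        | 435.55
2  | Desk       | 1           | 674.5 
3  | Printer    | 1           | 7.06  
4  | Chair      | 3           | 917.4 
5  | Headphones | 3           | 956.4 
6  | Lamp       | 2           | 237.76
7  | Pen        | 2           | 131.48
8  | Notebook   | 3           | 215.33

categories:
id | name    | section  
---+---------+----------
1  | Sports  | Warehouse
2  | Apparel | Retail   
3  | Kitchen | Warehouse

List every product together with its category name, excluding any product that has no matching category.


INNER JOIN keeps only products rows whose category_id matches an id in categories. Walk through each product:
  - product 1 (Phone): category_id=NULL, no match -> dropped
  - product 2 (Desk): category_id=1 -> matches Sports
  - product 3 (Printer): category_id=1 -> matches Sports
  - product 4 (Chair): category_id=3 -> matches Kitchen
  - product 5 (Headphones): category_id=3 -> matches Kitchen
  - product 6 (Lamp): category_id=2 -> matches Apparel
  - product 7 (Pen): category_id=2 -> matches Apparel
  - product 8 (Notebook): category_id=3 -> matches Kitchen
So 1 of 8 rows is dropped.

SQL:
SELECT a.name, b.name AS category
FROM products a
INNER JOIN categories b ON a.category_id = b.id

Result:
name       | category
-----------+---------
Desk       | Sports  
Printer    | Sports  
Chair      | Kitchen 
Headphones | Kitchen 
Lamp       | Apparel 
Pen        | Apparel 
Notebook   | Kitchen 
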